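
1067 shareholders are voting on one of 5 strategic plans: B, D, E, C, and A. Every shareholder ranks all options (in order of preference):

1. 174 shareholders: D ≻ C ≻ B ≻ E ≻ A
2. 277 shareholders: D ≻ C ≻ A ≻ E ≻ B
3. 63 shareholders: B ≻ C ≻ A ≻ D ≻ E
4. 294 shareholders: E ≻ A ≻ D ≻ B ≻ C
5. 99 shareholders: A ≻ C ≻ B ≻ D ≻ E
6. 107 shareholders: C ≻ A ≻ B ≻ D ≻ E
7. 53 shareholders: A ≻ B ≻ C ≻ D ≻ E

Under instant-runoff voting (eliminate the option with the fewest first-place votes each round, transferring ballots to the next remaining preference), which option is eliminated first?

Round 1: B 63, D 451, E 294, C 107, A 152. Eliminate B.

B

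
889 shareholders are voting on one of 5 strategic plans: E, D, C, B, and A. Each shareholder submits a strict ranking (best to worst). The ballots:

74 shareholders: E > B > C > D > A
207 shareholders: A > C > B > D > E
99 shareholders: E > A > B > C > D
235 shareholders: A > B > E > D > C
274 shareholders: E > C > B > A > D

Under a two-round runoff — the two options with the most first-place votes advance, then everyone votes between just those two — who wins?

E

Round 1 first-place votes: E 447, D 0, C 0, B 0, A 442.
E and A advance.
Runoff: E is preferred to A by 447 voters; A by 442.
E wins the runoff.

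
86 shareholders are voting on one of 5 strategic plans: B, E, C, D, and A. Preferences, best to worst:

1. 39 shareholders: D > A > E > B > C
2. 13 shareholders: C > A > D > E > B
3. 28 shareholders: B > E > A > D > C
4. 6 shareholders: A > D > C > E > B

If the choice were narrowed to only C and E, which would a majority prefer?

E

Voters preferring C to E: 19; preferring E to C: 67.
E wins the head-to-head.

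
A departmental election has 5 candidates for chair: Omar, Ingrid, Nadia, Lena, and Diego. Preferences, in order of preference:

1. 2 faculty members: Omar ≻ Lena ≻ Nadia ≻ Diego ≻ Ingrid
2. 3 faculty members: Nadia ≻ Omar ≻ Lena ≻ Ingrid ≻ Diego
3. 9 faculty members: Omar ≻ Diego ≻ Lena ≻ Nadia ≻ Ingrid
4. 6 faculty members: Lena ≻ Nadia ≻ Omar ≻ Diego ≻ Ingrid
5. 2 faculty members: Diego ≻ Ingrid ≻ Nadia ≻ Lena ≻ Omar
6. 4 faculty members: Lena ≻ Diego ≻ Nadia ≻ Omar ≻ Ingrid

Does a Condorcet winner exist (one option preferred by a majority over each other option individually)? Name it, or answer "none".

none

Checking pairwise contests:
Nadia beats Omar 15–11.
Omar beats Ingrid 24–2.
Lena beats Nadia 21–5.
Omar beats Lena 14–12.
Omar beats Diego 20–6.
Every option loses at least one head-to-head, so there is no Condorcet winner.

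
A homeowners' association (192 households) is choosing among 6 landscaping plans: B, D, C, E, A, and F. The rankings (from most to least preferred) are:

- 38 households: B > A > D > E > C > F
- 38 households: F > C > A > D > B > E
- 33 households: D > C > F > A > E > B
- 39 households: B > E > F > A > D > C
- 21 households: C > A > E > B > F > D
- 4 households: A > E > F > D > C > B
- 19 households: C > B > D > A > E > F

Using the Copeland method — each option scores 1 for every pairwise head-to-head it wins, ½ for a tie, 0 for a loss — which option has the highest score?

B: beats D, E, and F; ties A; loses to C → score 3.5.
D: beats C and E; loses to B, A, and F → score 2.
C: beats B, E, A, and F; loses to D → score 4.
E: beats F; loses to B, D, C, and A → score 1.
A: beats D and E; ties B; loses to C and F → score 2.5.
F: beats D and A; loses to B, C, and E → score 2.
C has the best pairwise record.

C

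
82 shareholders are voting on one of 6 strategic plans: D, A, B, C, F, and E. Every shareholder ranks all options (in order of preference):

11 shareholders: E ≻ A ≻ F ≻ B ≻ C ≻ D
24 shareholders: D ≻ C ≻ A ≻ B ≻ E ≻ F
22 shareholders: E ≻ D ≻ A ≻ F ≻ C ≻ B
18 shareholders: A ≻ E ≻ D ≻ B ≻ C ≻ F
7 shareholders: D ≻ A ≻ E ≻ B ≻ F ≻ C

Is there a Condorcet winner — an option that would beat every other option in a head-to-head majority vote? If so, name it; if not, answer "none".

Checking pairwise contests:
E beats D 51–31.
D beats A 53–29.
D beats B 71–11.
D beats C 71–11.
D beats F 71–11.
A beats E 49–33.
Every option loses at least one head-to-head, so there is no Condorcet winner.

none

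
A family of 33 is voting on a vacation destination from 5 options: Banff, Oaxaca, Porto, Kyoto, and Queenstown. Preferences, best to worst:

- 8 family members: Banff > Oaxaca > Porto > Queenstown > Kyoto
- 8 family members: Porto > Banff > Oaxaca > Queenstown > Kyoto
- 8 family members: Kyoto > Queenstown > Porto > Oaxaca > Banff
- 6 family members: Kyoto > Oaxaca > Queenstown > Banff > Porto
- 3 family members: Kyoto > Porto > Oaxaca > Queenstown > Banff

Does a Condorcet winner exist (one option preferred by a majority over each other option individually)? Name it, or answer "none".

Kyoto vs Banff: 17–16 for Kyoto.
Kyoto vs Oaxaca: 17–16 for Kyoto.
Kyoto vs Porto: 17–16 for Kyoto.
Kyoto vs Queenstown: 17–16 for Kyoto.
Kyoto beats every other option head-to-head.

Kyoto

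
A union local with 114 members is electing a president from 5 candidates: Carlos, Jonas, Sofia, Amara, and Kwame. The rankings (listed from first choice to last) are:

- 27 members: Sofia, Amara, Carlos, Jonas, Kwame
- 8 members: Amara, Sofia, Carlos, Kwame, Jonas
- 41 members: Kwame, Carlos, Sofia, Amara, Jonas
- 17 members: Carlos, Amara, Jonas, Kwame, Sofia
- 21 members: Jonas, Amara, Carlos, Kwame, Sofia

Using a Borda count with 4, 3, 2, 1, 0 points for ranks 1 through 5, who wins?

Carlos: 27·2 + 8·2 + 41·3 + 17·4 + 21·2 = 303
Jonas: 27·1 + 8·0 + 41·0 + 17·2 + 21·4 = 145
Sofia: 27·4 + 8·3 + 41·2 + 17·0 + 21·0 = 214
Amara: 27·3 + 8·4 + 41·1 + 17·3 + 21·3 = 268
Kwame: 27·0 + 8·1 + 41·4 + 17·1 + 21·1 = 210
Carlos has the highest Borda score (303).

Carlos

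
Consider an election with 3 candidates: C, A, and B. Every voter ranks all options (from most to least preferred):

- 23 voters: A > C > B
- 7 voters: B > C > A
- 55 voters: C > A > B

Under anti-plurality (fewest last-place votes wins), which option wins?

Last-place votes: C 0, A 7, B 78.
C is ranked last by the fewest voters, so C wins.

C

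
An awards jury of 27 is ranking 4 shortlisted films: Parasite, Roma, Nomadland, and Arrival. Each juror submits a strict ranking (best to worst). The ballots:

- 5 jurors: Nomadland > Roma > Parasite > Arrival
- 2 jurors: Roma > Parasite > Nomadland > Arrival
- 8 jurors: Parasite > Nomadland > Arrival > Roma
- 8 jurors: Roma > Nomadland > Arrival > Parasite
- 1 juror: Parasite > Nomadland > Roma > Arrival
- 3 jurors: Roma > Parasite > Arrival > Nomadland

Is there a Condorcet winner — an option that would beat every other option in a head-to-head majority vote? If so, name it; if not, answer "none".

none

Checking pairwise contests:
Roma beats Parasite 18–9.
Nomadland beats Roma 14–13.
Parasite beats Nomadland 14–13.
Parasite beats Arrival 19–8.
Every option loses at least one head-to-head, so there is no Condorcet winner.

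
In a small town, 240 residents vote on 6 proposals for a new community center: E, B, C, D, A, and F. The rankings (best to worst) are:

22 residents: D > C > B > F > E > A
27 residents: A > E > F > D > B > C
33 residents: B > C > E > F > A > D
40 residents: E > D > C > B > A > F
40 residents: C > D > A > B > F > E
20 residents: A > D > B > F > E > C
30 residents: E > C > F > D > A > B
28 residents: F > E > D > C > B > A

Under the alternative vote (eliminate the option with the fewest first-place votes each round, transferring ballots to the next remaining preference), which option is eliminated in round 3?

Round 1: E 70, B 33, C 40, D 22, A 47, F 28. Eliminate D.
Round 2: E 70, B 33, C 62, A 47, F 28. Eliminate F.
Round 3: E 98, B 33, C 62, A 47. Eliminate B.

B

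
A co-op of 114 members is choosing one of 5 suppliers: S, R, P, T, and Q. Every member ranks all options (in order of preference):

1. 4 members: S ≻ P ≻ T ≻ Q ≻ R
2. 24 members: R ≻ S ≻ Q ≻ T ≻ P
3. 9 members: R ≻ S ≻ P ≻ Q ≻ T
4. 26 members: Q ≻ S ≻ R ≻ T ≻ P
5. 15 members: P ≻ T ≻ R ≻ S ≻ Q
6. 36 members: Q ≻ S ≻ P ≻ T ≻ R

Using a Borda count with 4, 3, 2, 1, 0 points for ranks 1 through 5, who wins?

S

S: 4·4 + 24·3 + 9·3 + 26·3 + 15·1 + 36·3 = 316
R: 4·0 + 24·4 + 9·4 + 26·2 + 15·2 + 36·0 = 214
P: 4·3 + 24·0 + 9·2 + 26·0 + 15·4 + 36·2 = 162
T: 4·2 + 24·1 + 9·0 + 26·1 + 15·3 + 36·1 = 139
Q: 4·1 + 24·2 + 9·1 + 26·4 + 15·0 + 36·4 = 309
S has the highest Borda score (316).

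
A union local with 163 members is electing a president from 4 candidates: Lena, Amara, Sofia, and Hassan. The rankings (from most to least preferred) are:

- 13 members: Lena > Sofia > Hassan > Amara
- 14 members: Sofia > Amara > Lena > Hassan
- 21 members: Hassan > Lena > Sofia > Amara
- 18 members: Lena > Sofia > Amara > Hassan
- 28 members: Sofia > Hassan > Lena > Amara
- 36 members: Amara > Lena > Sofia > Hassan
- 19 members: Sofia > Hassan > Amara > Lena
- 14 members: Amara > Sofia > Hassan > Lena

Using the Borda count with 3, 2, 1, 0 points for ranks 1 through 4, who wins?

Lena: 13·3 + 14·1 + 21·2 + 18·3 + 28·1 + 36·2 + 19·0 + 14·0 = 249
Amara: 13·0 + 14·2 + 21·0 + 18·1 + 28·0 + 36·3 + 19·1 + 14·3 = 215
Sofia: 13·2 + 14·3 + 21·1 + 18·2 + 28·3 + 36·1 + 19·3 + 14·2 = 330
Hassan: 13·1 + 14·0 + 21·3 + 18·0 + 28·2 + 36·0 + 19·2 + 14·1 = 184
Sofia has the highest Borda score (330).

Sofia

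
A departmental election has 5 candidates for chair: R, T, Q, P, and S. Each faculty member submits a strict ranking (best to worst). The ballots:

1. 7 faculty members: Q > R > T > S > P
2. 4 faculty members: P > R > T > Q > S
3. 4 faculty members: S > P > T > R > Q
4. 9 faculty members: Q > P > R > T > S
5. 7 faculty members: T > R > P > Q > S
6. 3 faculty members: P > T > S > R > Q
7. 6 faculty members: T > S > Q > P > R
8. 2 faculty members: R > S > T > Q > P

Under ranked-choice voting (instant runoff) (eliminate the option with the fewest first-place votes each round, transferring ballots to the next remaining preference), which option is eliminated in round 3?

P

Round 1: R 2, T 13, Q 16, P 7, S 4. Eliminate R.
Round 2: T 13, Q 16, P 7, S 6. Eliminate S.
Round 3: T 15, Q 16, P 11. Eliminate P.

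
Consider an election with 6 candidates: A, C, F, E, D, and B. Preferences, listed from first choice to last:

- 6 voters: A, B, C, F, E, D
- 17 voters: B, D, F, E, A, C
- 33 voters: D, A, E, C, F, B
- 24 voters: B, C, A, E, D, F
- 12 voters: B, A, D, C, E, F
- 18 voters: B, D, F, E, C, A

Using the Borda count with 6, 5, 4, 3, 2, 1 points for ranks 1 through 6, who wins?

B

A: 6·6 + 17·2 + 33·5 + 24·4 + 12·5 + 18·1 = 409
C: 6·4 + 17·1 + 33·3 + 24·5 + 12·3 + 18·2 = 332
F: 6·3 + 17·4 + 33·2 + 24·1 + 12·1 + 18·4 = 260
E: 6·2 + 17·3 + 33·4 + 24·3 + 12·2 + 18·3 = 345
D: 6·1 + 17·5 + 33·6 + 24·2 + 12·4 + 18·5 = 475
B: 6·5 + 17·6 + 33·1 + 24·6 + 12·6 + 18·6 = 489
B has the highest Borda score (489).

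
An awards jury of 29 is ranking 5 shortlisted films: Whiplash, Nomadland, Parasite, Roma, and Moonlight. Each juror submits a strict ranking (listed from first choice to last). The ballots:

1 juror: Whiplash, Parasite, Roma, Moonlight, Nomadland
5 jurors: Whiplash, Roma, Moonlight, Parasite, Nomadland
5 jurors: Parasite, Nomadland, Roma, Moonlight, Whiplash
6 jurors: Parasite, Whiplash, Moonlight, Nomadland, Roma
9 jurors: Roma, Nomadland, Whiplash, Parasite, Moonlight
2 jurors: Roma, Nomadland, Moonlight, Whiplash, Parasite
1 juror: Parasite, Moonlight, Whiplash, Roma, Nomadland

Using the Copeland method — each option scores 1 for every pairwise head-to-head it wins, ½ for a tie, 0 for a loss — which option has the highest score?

Whiplash: beats Parasite and Moonlight; loses to Nomadland and Roma → score 2.
Nomadland: beats Whiplash and Moonlight; loses to Parasite and Roma → score 2.
Parasite: beats Nomadland and Moonlight; loses to Whiplash and Roma → score 2.
Roma: beats Whiplash, Nomadland, Parasite, and Moonlight → score 4.
Moonlight: loses to Whiplash, Nomadland, Parasite, and Roma → score 0.
Roma has the best pairwise record.

Roma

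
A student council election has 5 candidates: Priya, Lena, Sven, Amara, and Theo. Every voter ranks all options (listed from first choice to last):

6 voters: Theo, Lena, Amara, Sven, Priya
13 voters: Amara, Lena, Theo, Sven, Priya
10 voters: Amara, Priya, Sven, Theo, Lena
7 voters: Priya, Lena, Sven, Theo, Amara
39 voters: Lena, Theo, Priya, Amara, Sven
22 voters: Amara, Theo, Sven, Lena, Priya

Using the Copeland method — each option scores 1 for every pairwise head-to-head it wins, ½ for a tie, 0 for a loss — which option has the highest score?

Priya: beats Sven; loses to Lena, Amara, and Theo → score 1.
Lena: beats Priya, Sven, Amara, and Theo → score 4.
Sven: loses to Priya, Lena, Amara, and Theo → score 0.
Amara: beats Priya and Sven; loses to Lena and Theo → score 2.
Theo: beats Priya, Sven, and Amara; loses to Lena → score 3.
Lena has the best pairwise record.

Lena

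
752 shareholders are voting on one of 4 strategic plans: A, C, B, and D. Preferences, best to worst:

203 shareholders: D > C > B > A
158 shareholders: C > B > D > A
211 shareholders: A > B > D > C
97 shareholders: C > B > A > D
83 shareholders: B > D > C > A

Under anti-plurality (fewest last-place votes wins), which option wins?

Last-place votes: A 444, C 211, B 0, D 97.
B is ranked last by the fewest voters, so B wins.

B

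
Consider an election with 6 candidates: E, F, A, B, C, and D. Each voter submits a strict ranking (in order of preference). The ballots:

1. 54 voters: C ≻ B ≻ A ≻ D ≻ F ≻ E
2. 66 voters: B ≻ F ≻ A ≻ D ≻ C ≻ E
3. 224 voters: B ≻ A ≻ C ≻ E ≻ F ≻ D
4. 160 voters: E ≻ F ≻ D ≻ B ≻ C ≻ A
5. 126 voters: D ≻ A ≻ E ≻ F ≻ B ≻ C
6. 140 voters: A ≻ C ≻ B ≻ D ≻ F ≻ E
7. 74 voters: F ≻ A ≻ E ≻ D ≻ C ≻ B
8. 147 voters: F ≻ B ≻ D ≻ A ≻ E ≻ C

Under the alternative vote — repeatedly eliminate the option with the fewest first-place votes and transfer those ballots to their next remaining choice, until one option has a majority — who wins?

Round 1: E 160, F 221, A 140, B 290, C 54, D 126. Eliminate C.
Round 2: E 160, F 221, A 140, B 344, D 126. Eliminate D.
Round 3: E 160, F 221, A 266, B 344. Eliminate E.
Round 4: F 381, A 266, B 344. Eliminate A.
Round 5: F 507, B 484. F has a majority.

F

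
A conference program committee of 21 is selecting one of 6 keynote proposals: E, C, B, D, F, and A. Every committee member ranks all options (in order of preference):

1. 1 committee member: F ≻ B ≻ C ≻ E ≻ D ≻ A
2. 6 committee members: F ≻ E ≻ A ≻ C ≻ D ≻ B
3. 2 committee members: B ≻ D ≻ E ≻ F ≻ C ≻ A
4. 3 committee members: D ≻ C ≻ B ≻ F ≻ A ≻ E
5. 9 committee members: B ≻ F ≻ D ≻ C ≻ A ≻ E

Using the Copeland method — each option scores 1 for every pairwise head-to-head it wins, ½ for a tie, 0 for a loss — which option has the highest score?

B

E: loses to C, B, D, F, and A → score 0.
C: beats E and A; loses to B, D, and F → score 2.
B: beats E, C, D, F, and A → score 5.
D: beats E, C, and A; loses to B and F → score 3.
F: beats E, C, D, and A; loses to B → score 4.
A: beats E; loses to C, B, D, and F → score 1.
B has the best pairwise record.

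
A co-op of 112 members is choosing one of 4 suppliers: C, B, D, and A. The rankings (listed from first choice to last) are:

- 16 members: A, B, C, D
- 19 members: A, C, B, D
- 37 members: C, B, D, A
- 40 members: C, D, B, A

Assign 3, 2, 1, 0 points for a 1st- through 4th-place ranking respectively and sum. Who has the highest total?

C: 16·1 + 19·2 + 37·3 + 40·3 = 285
B: 16·2 + 19·1 + 37·2 + 40·1 = 165
D: 16·0 + 19·0 + 37·1 + 40·2 = 117
A: 16·3 + 19·3 + 37·0 + 40·0 = 105
C has the highest Borda score (285).

C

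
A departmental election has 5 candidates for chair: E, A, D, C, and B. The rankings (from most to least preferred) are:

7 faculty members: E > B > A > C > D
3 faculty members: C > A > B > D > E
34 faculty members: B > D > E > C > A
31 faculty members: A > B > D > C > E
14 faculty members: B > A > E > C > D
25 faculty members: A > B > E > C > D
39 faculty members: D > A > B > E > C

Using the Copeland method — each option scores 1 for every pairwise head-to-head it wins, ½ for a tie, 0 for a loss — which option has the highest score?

A

E: beats C; loses to A, D, and B → score 1.
A: beats E, D, C, and B → score 4.
D: beats E and C; loses to A and B → score 2.
C: loses to E, A, D, and B → score 0.
B: beats E, D, and C; loses to A → score 3.
A has the best pairwise record.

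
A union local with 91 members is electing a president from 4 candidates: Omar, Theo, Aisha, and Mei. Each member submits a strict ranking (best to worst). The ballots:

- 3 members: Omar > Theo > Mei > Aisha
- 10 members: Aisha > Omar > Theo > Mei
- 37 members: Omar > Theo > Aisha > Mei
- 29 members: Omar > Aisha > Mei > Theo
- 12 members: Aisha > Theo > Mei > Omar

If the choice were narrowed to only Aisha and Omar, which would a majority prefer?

Omar

Voters preferring Aisha to Omar: 22; preferring Omar to Aisha: 69.
Omar wins the head-to-head.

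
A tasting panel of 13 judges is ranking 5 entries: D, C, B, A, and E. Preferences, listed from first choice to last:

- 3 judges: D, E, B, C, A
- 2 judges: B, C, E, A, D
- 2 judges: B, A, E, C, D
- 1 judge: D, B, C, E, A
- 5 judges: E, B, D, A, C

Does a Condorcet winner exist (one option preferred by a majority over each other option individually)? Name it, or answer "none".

E vs D: 9–4 for E.
E vs C: 10–3 for E.
E vs B: 8–5 for E.
E vs A: 11–2 for E.
E beats every other option head-to-head.

E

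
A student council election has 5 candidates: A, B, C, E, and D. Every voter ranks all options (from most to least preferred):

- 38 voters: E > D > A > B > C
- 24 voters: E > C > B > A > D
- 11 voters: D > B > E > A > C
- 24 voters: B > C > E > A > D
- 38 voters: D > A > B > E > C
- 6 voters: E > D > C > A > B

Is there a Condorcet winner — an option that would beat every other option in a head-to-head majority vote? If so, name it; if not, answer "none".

none

Checking pairwise contests:
E beats A 103–38.
A beats B 82–59.
A beats C 87–54.
B beats E 73–68.
E beats D 92–49.
Every option loses at least one head-to-head, so there is no Condorcet winner.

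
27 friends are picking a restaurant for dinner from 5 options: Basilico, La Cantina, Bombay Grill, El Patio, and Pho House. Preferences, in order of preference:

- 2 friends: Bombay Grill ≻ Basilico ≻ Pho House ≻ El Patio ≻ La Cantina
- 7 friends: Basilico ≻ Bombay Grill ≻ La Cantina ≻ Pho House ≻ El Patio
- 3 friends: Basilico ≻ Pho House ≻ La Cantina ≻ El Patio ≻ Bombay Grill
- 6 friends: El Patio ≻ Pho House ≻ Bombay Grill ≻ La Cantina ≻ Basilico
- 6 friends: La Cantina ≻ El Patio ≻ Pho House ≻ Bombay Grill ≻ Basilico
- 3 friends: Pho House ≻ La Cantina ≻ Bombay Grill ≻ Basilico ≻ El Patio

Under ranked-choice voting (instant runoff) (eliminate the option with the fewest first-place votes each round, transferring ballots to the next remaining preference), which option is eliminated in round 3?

El Patio

Round 1: Basilico 10, La Cantina 6, Bombay Grill 2, El Patio 6, Pho House 3. Eliminate Bombay Grill.
Round 2: Basilico 12, La Cantina 6, El Patio 6, Pho House 3. Eliminate Pho House.
Round 3: Basilico 12, La Cantina 9, El Patio 6. Eliminate El Patio.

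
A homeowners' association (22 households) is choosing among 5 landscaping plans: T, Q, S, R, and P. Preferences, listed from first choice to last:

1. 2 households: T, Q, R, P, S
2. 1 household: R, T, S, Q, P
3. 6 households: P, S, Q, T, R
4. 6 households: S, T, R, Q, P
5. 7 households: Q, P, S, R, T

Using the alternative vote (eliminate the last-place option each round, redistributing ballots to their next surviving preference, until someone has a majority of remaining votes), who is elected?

S

Round 1: T 2, Q 7, S 6, R 1, P 6. Eliminate R.
Round 2: T 3, Q 7, S 6, P 6. Eliminate T.
Round 3: Q 9, S 7, P 6. Eliminate P.
Round 4: Q 9, S 13. S has a majority.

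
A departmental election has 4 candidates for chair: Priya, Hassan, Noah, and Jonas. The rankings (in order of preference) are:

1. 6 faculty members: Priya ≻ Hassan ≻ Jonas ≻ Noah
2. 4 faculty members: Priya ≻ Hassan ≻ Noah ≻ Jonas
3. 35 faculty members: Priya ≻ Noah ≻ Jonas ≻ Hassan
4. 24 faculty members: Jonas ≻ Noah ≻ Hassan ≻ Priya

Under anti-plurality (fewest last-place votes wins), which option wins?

Last-place votes: Priya 24, Hassan 35, Noah 6, Jonas 4.
Jonas is ranked last by the fewest voters, so Jonas wins.

Jonas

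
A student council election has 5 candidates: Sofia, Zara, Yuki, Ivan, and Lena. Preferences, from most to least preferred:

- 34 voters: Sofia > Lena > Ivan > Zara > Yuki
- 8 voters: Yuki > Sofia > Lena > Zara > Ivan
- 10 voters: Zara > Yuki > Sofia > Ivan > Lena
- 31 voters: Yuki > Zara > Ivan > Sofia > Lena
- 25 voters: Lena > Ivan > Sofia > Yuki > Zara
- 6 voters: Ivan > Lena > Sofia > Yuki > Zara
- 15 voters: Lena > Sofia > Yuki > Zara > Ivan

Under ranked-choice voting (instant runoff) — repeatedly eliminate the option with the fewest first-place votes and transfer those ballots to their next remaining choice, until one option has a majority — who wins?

Round 1: Sofia 34, Zara 10, Yuki 39, Ivan 6, Lena 40. Eliminate Ivan.
Round 2: Sofia 34, Zara 10, Yuki 39, Lena 46. Eliminate Zara.
Round 3: Sofia 34, Yuki 49, Lena 46. Eliminate Sofia.
Round 4: Yuki 49, Lena 80. Lena has a majority.

Lena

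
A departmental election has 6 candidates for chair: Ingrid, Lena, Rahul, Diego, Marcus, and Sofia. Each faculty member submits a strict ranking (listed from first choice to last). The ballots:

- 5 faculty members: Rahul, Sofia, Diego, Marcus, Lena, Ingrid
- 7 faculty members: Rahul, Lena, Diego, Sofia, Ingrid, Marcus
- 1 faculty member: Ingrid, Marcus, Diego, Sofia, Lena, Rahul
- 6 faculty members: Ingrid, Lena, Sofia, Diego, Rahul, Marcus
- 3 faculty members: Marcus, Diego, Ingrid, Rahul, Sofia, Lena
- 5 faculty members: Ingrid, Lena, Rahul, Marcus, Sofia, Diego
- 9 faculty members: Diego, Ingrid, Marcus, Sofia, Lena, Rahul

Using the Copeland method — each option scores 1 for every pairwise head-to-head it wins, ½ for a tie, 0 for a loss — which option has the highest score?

Diego

Ingrid: beats Lena, Rahul, Marcus, and Sofia; loses to Diego → score 4.
Lena: beats Rahul; ties Diego, Marcus, and Sofia; loses to Ingrid → score 2.5.
Rahul: beats Marcus and Sofia; loses to Ingrid, Lena, and Diego → score 2.
Diego: beats Ingrid, Rahul, Marcus, and Sofia; ties Lena → score 4.5.
Marcus: ties Lena and Sofia; loses to Ingrid, Rahul, and Diego → score 1.
Sofia: ties Lena and Marcus; loses to Ingrid, Rahul, and Diego → score 1.
Diego has the best pairwise record.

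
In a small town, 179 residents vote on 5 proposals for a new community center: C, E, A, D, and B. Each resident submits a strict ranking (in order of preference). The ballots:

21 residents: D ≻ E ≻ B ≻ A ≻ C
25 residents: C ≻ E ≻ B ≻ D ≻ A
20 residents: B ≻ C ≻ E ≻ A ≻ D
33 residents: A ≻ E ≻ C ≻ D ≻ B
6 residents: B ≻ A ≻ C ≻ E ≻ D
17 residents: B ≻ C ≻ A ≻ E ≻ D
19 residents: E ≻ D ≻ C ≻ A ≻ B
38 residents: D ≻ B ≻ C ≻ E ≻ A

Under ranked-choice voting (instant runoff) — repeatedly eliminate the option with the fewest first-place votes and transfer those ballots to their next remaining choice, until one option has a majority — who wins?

D

Round 1: C 25, E 19, A 33, D 59, B 43. Eliminate E.
Round 2: C 25, A 33, D 78, B 43. Eliminate C.
Round 3: A 33, D 78, B 68. Eliminate A.
Round 4: D 111, B 68. D has a majority.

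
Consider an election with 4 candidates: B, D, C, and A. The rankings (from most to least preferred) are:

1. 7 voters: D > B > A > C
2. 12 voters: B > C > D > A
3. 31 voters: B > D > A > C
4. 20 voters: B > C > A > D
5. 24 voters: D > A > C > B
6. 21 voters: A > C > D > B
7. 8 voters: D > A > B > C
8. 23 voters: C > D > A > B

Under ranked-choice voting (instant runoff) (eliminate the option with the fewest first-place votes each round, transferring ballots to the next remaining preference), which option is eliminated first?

Round 1: B 63, D 39, C 23, A 21. Eliminate A.

A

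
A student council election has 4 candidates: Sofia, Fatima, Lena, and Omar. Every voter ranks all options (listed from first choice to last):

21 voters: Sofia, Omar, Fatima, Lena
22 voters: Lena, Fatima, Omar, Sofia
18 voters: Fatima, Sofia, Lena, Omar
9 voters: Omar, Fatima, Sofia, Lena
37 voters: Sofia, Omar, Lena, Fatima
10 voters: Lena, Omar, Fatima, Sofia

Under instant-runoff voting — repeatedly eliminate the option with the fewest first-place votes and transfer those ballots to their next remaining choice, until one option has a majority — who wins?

Sofia

Round 1: Sofia 58, Fatima 18, Lena 32, Omar 9. Eliminate Omar.
Round 2: Sofia 58, Fatima 27, Lena 32. Eliminate Fatima.
Round 3: Sofia 85, Lena 32. Sofia has a majority.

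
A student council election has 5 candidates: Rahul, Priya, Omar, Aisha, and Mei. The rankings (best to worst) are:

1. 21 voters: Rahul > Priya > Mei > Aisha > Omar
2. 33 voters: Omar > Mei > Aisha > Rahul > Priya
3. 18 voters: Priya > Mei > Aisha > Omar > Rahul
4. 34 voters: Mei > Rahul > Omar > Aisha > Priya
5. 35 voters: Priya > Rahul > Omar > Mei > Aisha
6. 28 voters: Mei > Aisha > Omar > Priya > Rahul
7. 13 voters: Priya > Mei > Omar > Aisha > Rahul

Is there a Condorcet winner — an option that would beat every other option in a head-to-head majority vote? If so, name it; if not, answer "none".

Mei vs Rahul: 126–56 for Mei.
Mei vs Priya: 95–87 for Mei.
Mei vs Omar: 114–68 for Mei.
Mei vs Aisha: 182–0 for Mei.
Mei beats every other option head-to-head.

Mei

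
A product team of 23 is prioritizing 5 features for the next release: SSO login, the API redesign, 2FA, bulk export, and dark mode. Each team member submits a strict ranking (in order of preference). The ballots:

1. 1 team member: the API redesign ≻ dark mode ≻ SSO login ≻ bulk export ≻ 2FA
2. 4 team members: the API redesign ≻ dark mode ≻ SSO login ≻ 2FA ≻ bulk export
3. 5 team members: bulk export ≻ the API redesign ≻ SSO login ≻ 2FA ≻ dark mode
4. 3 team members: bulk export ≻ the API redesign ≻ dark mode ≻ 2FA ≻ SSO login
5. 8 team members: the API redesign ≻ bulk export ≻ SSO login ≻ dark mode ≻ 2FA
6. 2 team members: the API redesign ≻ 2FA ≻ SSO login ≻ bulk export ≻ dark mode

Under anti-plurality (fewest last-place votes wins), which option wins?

Last-place votes: SSO login 3, the API redesign 0, 2FA 9, bulk export 4, dark mode 7.
the API redesign is ranked last by the fewest voters, so the API redesign wins.

the API redesign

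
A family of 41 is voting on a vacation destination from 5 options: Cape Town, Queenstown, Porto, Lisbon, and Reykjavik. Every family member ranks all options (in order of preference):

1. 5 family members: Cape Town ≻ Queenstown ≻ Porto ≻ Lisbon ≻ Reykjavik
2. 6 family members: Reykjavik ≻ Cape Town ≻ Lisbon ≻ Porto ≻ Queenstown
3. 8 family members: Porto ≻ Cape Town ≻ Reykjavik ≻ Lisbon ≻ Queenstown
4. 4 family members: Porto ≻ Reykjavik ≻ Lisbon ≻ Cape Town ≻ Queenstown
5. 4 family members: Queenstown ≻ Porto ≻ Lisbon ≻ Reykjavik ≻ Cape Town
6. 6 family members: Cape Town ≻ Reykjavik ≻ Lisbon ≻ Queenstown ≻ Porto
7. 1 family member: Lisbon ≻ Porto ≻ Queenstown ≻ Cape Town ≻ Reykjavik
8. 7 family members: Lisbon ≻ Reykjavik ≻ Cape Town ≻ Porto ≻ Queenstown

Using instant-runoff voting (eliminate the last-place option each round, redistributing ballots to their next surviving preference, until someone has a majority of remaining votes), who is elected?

Round 1: Cape Town 11, Queenstown 4, Porto 12, Lisbon 8, Reykjavik 6. Eliminate Queenstown.
Round 2: Cape Town 11, Porto 16, Lisbon 8, Reykjavik 6. Eliminate Reykjavik.
Round 3: Cape Town 17, Porto 16, Lisbon 8. Eliminate Lisbon.
Round 4: Cape Town 24, Porto 17. Cape Town has a majority.

Cape Town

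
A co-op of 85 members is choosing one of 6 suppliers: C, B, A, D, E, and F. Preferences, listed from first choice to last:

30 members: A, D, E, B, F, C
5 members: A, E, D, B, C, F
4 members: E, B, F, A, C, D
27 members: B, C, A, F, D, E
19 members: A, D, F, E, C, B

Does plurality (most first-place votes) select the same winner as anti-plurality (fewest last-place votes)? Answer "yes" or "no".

Plurality — first-place votes: C 0, B 27, A 54, D 0, E 4, F 0. Winner: A.
Anti-plurality — last-place votes: C 30, B 19, A 0, D 4, E 27, F 5. Winner: A.
The two methods agree.

yes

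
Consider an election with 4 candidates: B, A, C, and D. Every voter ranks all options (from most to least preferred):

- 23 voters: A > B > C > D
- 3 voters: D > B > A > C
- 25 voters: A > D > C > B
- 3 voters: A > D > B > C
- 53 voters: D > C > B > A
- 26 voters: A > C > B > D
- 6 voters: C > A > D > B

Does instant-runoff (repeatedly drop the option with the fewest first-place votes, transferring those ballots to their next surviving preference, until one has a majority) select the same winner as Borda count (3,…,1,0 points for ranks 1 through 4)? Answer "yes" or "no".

Instant-runoff — R1 B 0, A 77, C 6, D 56 (A winner). Winner: A.
Borda — scores: B 134, A 246, C 224, D 230. Winner: A.
The two methods agree.

yes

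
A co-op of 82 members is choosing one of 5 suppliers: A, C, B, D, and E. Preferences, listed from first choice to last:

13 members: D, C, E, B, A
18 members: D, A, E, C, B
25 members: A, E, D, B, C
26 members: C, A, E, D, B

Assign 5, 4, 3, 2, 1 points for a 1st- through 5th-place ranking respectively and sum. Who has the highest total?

A

A: 13·1 + 18·4 + 25·5 + 26·4 = 314
C: 13·4 + 18·2 + 25·1 + 26·5 = 243
B: 13·2 + 18·1 + 25·2 + 26·1 = 120
D: 13·5 + 18·5 + 25·3 + 26·2 = 282
E: 13·3 + 18·3 + 25·4 + 26·3 = 271
A has the highest Borda score (314).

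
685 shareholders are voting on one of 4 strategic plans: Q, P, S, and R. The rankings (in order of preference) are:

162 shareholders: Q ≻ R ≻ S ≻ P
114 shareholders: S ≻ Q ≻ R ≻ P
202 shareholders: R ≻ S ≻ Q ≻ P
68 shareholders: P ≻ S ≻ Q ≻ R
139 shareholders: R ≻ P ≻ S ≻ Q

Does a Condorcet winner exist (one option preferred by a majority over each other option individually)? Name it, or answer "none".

none

Checking pairwise contests:
S beats Q 523–162.
Q beats P 478–207.
R beats S 503–182.
Q beats R 344–341.
Every option loses at least one head-to-head, so there is no Condorcet winner.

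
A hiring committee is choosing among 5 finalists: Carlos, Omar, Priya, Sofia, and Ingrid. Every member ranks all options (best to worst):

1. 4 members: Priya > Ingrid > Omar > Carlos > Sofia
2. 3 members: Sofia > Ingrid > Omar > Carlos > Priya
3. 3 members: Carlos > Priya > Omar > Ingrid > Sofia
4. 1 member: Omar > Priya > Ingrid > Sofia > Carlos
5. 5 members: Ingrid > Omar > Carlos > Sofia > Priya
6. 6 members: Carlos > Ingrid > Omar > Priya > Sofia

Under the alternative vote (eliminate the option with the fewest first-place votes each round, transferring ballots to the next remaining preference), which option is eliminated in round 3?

Priya

Round 1: Carlos 9, Omar 1, Priya 4, Sofia 3, Ingrid 5. Eliminate Omar.
Round 2: Carlos 9, Priya 5, Sofia 3, Ingrid 5. Eliminate Sofia.
Round 3: Carlos 9, Priya 5, Ingrid 8. Eliminate Priya.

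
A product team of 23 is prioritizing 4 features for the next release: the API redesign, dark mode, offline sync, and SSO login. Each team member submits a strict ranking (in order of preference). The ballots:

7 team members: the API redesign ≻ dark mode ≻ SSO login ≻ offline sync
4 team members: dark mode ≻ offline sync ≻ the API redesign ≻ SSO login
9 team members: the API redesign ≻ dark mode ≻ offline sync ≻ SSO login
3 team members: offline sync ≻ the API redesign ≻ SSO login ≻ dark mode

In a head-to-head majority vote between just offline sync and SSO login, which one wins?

Voters preferring offline sync to SSO login: 16; preferring SSO login to offline sync: 7.
offline sync wins the head-to-head.

offline sync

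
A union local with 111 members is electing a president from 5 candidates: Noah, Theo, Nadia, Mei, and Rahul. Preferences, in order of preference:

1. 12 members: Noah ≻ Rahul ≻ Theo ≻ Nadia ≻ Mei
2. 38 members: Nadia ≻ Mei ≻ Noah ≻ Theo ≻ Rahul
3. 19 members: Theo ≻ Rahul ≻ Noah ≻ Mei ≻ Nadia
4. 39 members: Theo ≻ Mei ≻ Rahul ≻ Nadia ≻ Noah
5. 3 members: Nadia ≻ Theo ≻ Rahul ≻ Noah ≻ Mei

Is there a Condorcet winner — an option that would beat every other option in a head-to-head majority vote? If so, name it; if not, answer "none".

Theo

Theo vs Noah: 61–50 for Theo.
Theo vs Nadia: 70–41 for Theo.
Theo vs Mei: 73–38 for Theo.
Theo vs Rahul: 99–12 for Theo.
Theo beats every other option head-to-head.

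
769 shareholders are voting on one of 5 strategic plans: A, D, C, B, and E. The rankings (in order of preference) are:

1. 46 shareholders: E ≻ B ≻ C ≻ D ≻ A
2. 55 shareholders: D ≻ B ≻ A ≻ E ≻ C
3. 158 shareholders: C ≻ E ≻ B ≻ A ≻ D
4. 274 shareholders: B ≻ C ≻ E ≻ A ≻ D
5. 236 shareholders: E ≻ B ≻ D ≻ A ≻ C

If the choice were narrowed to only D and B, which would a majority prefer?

Voters preferring D to B: 55; preferring B to D: 714.
B wins the head-to-head.

B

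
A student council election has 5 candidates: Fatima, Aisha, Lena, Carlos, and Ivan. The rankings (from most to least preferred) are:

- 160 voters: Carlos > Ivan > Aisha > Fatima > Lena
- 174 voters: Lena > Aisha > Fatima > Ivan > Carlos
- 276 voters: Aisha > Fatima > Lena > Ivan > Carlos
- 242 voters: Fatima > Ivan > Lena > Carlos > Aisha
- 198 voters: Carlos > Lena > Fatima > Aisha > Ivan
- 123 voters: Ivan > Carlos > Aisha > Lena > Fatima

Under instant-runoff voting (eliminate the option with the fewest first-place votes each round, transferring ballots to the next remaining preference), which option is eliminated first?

Round 1: Fatima 242, Aisha 276, Lena 174, Carlos 358, Ivan 123. Eliminate Ivan.

Ivan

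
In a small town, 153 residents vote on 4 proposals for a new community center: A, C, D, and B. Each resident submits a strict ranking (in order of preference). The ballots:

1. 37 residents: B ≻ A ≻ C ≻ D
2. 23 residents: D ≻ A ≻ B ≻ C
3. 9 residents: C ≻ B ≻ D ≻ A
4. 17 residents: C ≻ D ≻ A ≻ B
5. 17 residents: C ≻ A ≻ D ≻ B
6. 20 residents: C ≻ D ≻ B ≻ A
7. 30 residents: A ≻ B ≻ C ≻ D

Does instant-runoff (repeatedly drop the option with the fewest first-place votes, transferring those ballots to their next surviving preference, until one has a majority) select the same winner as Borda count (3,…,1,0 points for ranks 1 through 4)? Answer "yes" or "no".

Instant-runoff — R1 A 30, C 63, D 23, B 37 (D out); R2 A 53, C 63, B 37 (B out); R3 A 90, C 63 (A winner). Winner: A.
Borda — scores: A 261, C 256, D 169, B 232. Winner: A.
The two methods agree.

yes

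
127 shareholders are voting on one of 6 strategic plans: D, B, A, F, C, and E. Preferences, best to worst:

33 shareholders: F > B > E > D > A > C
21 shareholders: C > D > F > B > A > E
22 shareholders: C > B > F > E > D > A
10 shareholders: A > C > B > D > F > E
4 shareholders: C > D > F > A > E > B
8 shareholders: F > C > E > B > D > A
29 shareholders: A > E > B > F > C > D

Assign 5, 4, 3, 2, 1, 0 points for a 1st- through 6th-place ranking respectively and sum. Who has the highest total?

F

D: 33·2 + 21·4 + 22·1 + 10·2 + 4·4 + 8·1 + 29·0 = 216
B: 33·4 + 21·2 + 22·4 + 10·3 + 4·0 + 8·2 + 29·3 = 395
A: 33·1 + 21·1 + 22·0 + 10·5 + 4·2 + 8·0 + 29·5 = 257
F: 33·5 + 21·3 + 22·3 + 10·1 + 4·3 + 8·5 + 29·2 = 414
C: 33·0 + 21·5 + 22·5 + 10·4 + 4·5 + 8·4 + 29·1 = 336
E: 33·3 + 21·0 + 22·2 + 10·0 + 4·1 + 8·3 + 29·4 = 287
F has the highest Borda score (414).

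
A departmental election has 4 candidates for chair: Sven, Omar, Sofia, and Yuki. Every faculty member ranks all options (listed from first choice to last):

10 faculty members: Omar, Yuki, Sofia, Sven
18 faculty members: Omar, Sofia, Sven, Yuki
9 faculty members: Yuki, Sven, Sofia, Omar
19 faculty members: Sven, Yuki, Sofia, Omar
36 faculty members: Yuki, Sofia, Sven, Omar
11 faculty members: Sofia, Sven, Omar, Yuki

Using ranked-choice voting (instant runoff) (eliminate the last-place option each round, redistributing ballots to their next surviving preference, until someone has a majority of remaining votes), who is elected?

Yuki

Round 1: Sven 19, Omar 28, Sofia 11, Yuki 45. Eliminate Sofia.
Round 2: Sven 30, Omar 28, Yuki 45. Eliminate Omar.
Round 3: Sven 48, Yuki 55. Yuki has a majority.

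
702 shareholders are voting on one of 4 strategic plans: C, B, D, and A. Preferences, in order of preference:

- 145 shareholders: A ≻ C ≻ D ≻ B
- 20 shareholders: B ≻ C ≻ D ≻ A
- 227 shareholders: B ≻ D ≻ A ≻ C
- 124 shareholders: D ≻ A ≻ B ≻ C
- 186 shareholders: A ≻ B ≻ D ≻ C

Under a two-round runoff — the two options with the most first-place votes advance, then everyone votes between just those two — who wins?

Round 1 first-place votes: C 0, B 247, D 124, A 331.
A and B advance.
Runoff: A is preferred to B by 455 voters; B by 247.
A wins the runoff.

A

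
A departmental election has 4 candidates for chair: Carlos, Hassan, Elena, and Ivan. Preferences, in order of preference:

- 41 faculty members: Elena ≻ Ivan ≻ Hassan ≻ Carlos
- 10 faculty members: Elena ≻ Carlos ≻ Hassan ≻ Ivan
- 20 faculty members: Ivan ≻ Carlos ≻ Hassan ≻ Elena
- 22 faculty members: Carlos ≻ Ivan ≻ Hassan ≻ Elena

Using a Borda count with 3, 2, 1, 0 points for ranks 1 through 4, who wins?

Carlos: 41·0 + 10·2 + 20·2 + 22·3 = 126
Hassan: 41·1 + 10·1 + 20·1 + 22·1 = 93
Elena: 41·3 + 10·3 + 20·0 + 22·0 = 153
Ivan: 41·2 + 10·0 + 20·3 + 22·2 = 186
Ivan has the highest Borda score (186).

Ivan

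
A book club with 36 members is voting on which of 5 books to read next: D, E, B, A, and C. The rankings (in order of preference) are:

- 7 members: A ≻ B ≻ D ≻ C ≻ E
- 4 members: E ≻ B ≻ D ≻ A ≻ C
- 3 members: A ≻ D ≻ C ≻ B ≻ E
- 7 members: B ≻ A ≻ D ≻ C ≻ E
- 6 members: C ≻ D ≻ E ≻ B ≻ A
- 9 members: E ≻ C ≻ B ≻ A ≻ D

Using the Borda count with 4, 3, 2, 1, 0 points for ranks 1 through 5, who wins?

D: 7·2 + 4·2 + 3·3 + 7·2 + 6·3 + 9·0 = 63
E: 7·0 + 4·4 + 3·0 + 7·0 + 6·2 + 9·4 = 64
B: 7·3 + 4·3 + 3·1 + 7·4 + 6·1 + 9·2 = 88
A: 7·4 + 4·1 + 3·4 + 7·3 + 6·0 + 9·1 = 74
C: 7·1 + 4·0 + 3·2 + 7·1 + 6·4 + 9·3 = 71
B has the highest Borda score (88).

B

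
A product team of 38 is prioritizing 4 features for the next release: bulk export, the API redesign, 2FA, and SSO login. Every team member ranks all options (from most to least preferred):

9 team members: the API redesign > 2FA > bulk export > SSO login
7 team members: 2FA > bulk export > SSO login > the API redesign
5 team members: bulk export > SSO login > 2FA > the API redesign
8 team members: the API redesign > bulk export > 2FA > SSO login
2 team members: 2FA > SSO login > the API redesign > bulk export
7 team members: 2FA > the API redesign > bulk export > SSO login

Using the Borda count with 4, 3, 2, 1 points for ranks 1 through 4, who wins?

bulk export: 9·2 + 7·3 + 5·4 + 8·3 + 2·1 + 7·2 = 99
the API redesign: 9·4 + 7·1 + 5·1 + 8·4 + 2·2 + 7·3 = 105
2FA: 9·3 + 7·4 + 5·2 + 8·2 + 2·4 + 7·4 = 117
SSO login: 9·1 + 7·2 + 5·3 + 8·1 + 2·3 + 7·1 = 59
2FA has the highest Borda score (117).

2FA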